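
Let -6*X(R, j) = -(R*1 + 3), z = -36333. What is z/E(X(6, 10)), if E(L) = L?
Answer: -24222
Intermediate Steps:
X(R, j) = ½ + R/6 (X(R, j) = -(-1)*(R*1 + 3)/6 = -(-1)*(R + 3)/6 = -(-1)*(3 + R)/6 = -(-3 - R)/6 = ½ + R/6)
z/E(X(6, 10)) = -36333/(½ + (⅙)*6) = -36333/(½ + 1) = -36333/3/2 = -36333*⅔ = -24222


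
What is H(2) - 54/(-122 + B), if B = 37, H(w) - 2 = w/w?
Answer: 309/85 ≈ 3.6353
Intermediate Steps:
H(w) = 3 (H(w) = 2 + w/w = 2 + 1 = 3)
H(2) - 54/(-122 + B) = 3 - 54/(-122 + 37) = 3 - 54/(-85) = 3 - 54*(-1/85) = 3 + 54/85 = 309/85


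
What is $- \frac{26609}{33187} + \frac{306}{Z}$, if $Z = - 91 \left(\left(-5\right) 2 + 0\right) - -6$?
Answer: $- \frac{646301}{1381786} \approx -0.46773$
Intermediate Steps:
$Z = 916$ ($Z = - 91 \left(-10 + 0\right) + 6 = \left(-91\right) \left(-10\right) + 6 = 910 + 6 = 916$)
$- \frac{26609}{33187} + \frac{306}{Z} = - \frac{26609}{33187} + \frac{306}{916} = \left(-26609\right) \frac{1}{33187} + 306 \cdot \frac{1}{916} = - \frac{2419}{3017} + \frac{153}{458} = - \frac{646301}{1381786}$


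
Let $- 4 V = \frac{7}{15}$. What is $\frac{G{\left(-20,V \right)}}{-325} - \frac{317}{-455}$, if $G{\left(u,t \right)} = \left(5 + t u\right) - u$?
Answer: $\frac{4181}{6825} \approx 0.6126$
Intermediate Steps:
$V = - \frac{7}{60}$ ($V = - \frac{7 \cdot \frac{1}{15}}{4} = \left(- \frac{1}{4}\right) \frac{7}{15} = - \frac{7}{60} \approx -0.11667$)
$G{\left(u,t \right)} = 5 - u + t u$
$\frac{G{\left(-20,V \right)}}{-325} - \frac{317}{-455} = \frac{5 - -20 - - \frac{7}{3}}{-325} - \frac{317}{-455} = \left(5 + 20 + \frac{7}{3}\right) \left(- \frac{1}{325}\right) - - \frac{317}{455} = \frac{82}{3} \left(- \frac{1}{325}\right) + \frac{317}{455} = - \frac{82}{975} + \frac{317}{455} = \frac{4181}{6825}$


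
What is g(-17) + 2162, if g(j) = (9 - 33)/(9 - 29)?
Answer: 10816/5 ≈ 2163.2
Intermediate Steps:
g(j) = 6/5 (g(j) = -24/(-20) = -24*(-1/20) = 6/5)
g(-17) + 2162 = 6/5 + 2162 = 10816/5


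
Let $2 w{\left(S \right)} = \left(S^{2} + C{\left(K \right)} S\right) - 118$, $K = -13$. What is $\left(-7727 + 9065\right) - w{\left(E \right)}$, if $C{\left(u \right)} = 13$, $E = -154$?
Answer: $-9460$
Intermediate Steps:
$w{\left(S \right)} = -59 + \frac{S^{2}}{2} + \frac{13 S}{2}$ ($w{\left(S \right)} = \frac{\left(S^{2} + 13 S\right) - 118}{2} = \frac{-118 + S^{2} + 13 S}{2} = -59 + \frac{S^{2}}{2} + \frac{13 S}{2}$)
$\left(-7727 + 9065\right) - w{\left(E \right)} = \left(-7727 + 9065\right) - \left(-59 + \frac{\left(-154\right)^{2}}{2} + \frac{13}{2} \left(-154\right)\right) = 1338 - \left(-59 + \frac{1}{2} \cdot 23716 - 1001\right) = 1338 - \left(-59 + 11858 - 1001\right) = 1338 - 10798 = -9460$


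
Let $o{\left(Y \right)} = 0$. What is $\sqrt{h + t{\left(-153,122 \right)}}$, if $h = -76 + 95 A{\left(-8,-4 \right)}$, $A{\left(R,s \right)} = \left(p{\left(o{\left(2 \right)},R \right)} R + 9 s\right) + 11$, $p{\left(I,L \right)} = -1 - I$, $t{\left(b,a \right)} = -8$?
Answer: $i \sqrt{1699} \approx 41.219 i$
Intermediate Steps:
$A{\left(R,s \right)} = 11 - R + 9 s$ ($A{\left(R,s \right)} = \left(\left(-1 - 0\right) R + 9 s\right) + 11 = \left(\left(-1 + 0\right) R + 9 s\right) + 11 = \left(- R + 9 s\right) + 11 = 11 - R + 9 s$)
$h = -1691$ ($h = -76 + 95 \left(11 - -8 + 9 \left(-4\right)\right) = -76 + 95 \left(11 + 8 - 36\right) = -76 + 95 \left(-17\right) = -76 - 1615 = -1691$)
$\sqrt{h + t{\left(-153,122 \right)}} = \sqrt{-1691 - 8} = \sqrt{-1699} = i \sqrt{1699}$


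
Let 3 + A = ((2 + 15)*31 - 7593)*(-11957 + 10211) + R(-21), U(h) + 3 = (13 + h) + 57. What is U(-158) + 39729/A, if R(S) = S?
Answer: -374215521/4112404 ≈ -90.997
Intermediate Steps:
U(h) = 67 + h (U(h) = -3 + ((13 + h) + 57) = -3 + (70 + h) = 67 + h)
A = 12337212 (A = -3 + (((2 + 15)*31 - 7593)*(-11957 + 10211) - 21) = -3 + ((17*31 - 7593)*(-1746) - 21) = -3 + ((527 - 7593)*(-1746) - 21) = -3 + (-7066*(-1746) - 21) = -3 + (12337236 - 21) = -3 + 12337215 = 12337212)
U(-158) + 39729/A = (67 - 158) + 39729/12337212 = -91 + 39729*(1/12337212) = -91 + 13243/4112404 = -374215521/4112404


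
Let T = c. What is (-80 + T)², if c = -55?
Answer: 18225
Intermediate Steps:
T = -55
(-80 + T)² = (-80 - 55)² = (-135)² = 18225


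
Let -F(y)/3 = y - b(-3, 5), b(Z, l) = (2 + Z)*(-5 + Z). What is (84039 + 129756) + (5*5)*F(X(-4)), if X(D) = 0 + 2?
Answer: 214245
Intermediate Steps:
X(D) = 2
b(Z, l) = (-5 + Z)*(2 + Z)
F(y) = 24 - 3*y (F(y) = -3*(y - (-10 + (-3)² - 3*(-3))) = -3*(y - (-10 + 9 + 9)) = -3*(y - 1*8) = -3*(y - 8) = -3*(-8 + y) = 24 - 3*y)
(84039 + 129756) + (5*5)*F(X(-4)) = (84039 + 129756) + (5*5)*(24 - 3*2) = 213795 + 25*(24 - 6) = 213795 + 25*18 = 213795 + 450 = 214245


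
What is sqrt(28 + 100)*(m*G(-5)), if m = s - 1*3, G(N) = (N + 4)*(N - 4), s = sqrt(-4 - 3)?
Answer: 72*sqrt(2)*(-3 + I*sqrt(7)) ≈ -305.47 + 269.4*I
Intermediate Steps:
s = I*sqrt(7) (s = sqrt(-7) = I*sqrt(7) ≈ 2.6458*I)
G(N) = (-4 + N)*(4 + N) (G(N) = (4 + N)*(-4 + N) = (-4 + N)*(4 + N))
m = -3 + I*sqrt(7) (m = I*sqrt(7) - 1*3 = I*sqrt(7) - 3 = -3 + I*sqrt(7) ≈ -3.0 + 2.6458*I)
sqrt(28 + 100)*(m*G(-5)) = sqrt(28 + 100)*((-3 + I*sqrt(7))*(-16 + (-5)**2)) = sqrt(128)*((-3 + I*sqrt(7))*(-16 + 25)) = (8*sqrt(2))*((-3 + I*sqrt(7))*9) = (8*sqrt(2))*(-27 + 9*I*sqrt(7)) = 8*sqrt(2)*(-27 + 9*I*sqrt(7))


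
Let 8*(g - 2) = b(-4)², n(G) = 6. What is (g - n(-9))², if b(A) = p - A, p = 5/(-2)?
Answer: 14161/1024 ≈ 13.829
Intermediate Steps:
p = -5/2 (p = 5*(-½) = -5/2 ≈ -2.5000)
b(A) = -5/2 - A
g = 73/32 (g = 2 + (-5/2 - 1*(-4))²/8 = 2 + (-5/2 + 4)²/8 = 2 + (3/2)²/8 = 2 + (⅛)*(9/4) = 2 + 9/32 = 73/32 ≈ 2.2813)
(g - n(-9))² = (73/32 - 1*6)² = (73/32 - 6)² = (-119/32)² = 14161/1024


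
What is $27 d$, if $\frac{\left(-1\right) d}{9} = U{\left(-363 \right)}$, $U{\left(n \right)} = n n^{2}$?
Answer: $11623211721$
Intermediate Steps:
$U{\left(n \right)} = n^{3}$
$d = 430489323$ ($d = - 9 \left(-363\right)^{3} = \left(-9\right) \left(-47832147\right) = 430489323$)
$27 d = 27 \cdot 430489323 = 11623211721$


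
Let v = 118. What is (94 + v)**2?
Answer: 44944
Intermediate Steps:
(94 + v)**2 = (94 + 118)**2 = 212**2 = 44944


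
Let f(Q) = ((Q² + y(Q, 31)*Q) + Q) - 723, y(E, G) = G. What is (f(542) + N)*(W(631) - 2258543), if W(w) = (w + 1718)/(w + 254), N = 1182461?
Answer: -994637611698092/295 ≈ -3.3717e+12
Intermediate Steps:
W(w) = (1718 + w)/(254 + w)
f(Q) = -723 + Q² + 32*Q (f(Q) = ((Q² + 31*Q) + Q) - 723 = (Q² + 32*Q) - 723 = -723 + Q² + 32*Q)
(f(542) + N)*(W(631) - 2258543) = ((-723 + 542² + 32*542) + 1182461)*((1718 + 631)/(254 + 631) - 2258543) = ((-723 + 293764 + 17344) + 1182461)*(2349/885 - 2258543) = (310385 + 1182461)*((1/885)*2349 - 2258543) = 1492846*(783/295 - 2258543) = 1492846*(-666269402/295) = -994637611698092/295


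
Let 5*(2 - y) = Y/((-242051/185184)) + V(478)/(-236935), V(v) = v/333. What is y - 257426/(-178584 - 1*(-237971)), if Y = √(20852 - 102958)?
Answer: -54697738460314/23427979976925 + 185184*I*√82106/1210255 ≈ -2.3347 + 43.844*I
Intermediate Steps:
Y = I*√82106 (Y = √(-82106) = I*√82106 ≈ 286.54*I)
V(v) = v/333 (V(v) = v*(1/333) = v/333)
y = 788994028/394496775 + 185184*I*√82106/1210255 (y = 2 - ((I*√82106)/((-242051/185184)) + ((1/333)*478)/(-236935))/5 = 2 - ((I*√82106)/((-242051*1/185184)) + (478/333)*(-1/236935))/5 = 2 - ((I*√82106)/(-242051/185184) - 478/78899355)/5 = 2 - ((I*√82106)*(-185184/242051) - 478/78899355)/5 = 2 - (-185184*I*√82106/242051 - 478/78899355)/5 = 2 - (-478/78899355 - 185184*I*√82106/242051)/5 = 2 + (478/394496775 + 185184*I*√82106/1210255) = 788994028/394496775 + 185184*I*√82106/1210255 ≈ 2.0 + 43.844*I)
y - 257426/(-178584 - 1*(-237971)) = (788994028/394496775 + 185184*I*√82106/1210255) - 257426/(-178584 - 1*(-237971)) = (788994028/394496775 + 185184*I*√82106/1210255) - 257426/(-178584 + 237971) = (788994028/394496775 + 185184*I*√82106/1210255) - 257426/59387 = -54697738460314/23427979976925 + 185184*I*√82106/1210255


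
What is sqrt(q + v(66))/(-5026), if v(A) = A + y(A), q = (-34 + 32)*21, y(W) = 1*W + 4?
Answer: -sqrt(94)/5026 ≈ -0.0019290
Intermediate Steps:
y(W) = 4 + W (y(W) = W + 4 = 4 + W)
q = -42 (q = -2*21 = -42)
v(A) = 4 + 2*A (v(A) = A + (4 + A) = 4 + 2*A)
sqrt(q + v(66))/(-5026) = sqrt(-42 + (4 + 2*66))/(-5026) = sqrt(-42 + (4 + 132))*(-1/5026) = sqrt(-42 + 136)*(-1/5026) = sqrt(94)*(-1/5026) = -sqrt(94)/5026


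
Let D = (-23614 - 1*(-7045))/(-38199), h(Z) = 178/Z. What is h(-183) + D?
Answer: -179395/332877 ≈ -0.53892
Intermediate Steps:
D = 789/1819 (D = (-23614 + 7045)*(-1/38199) = -16569*(-1/38199) = 789/1819 ≈ 0.43375)
h(-183) + D = 178/(-183) + 789/1819 = 178*(-1/183) + 789/1819 = -178/183 + 789/1819 = -179395/332877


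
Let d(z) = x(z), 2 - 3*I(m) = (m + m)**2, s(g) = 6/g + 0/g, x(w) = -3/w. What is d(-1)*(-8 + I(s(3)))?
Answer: -38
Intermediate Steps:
s(g) = 6/g (s(g) = 6/g + 0 = 6/g)
I(m) = 2/3 - 4*m**2/3 (I(m) = 2/3 - (m + m)**2/3 = 2/3 - 4*m**2/3)
d(z) = -3/z
d(-1)*(-8 + I(s(3))) = (-3/(-1))*(-8 + (2/3 - 4*(6/3)**2/3)) = (-3*(-1))*(-8 + (2/3 - 4*(6*(1/3))**2/3)) = 3*(-8 + (2/3 - 4/3*2**2)) = 3*(-8 + (2/3 - 4/3*4)) = 3*(-8 + (2/3 - 16/3)) = 3*(-8 - 14/3) = 3*(-38/3) = -38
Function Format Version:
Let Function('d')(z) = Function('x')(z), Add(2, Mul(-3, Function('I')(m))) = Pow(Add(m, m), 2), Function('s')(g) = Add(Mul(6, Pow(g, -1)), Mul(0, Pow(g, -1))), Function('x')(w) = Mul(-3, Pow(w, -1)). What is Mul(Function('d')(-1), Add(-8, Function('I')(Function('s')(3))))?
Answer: -38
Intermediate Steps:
Function('s')(g) = Mul(6, Pow(g, -1)) (Function('s')(g) = Add(Mul(6, Pow(g, -1)), 0) = Mul(6, Pow(g, -1)))
Function('I')(m) = Add(Rational(2, 3), Mul(Rational(-4, 3), Pow(m, 2))) (Function('I')(m) = Add(Rational(2, 3), Mul(Rational(-1, 3), Pow(Add(m, m), 2))) = Add(Rational(2, 3), Mul(Rational(-1, 3), Pow(Mul(2, m), 2))) = Add(Rational(2, 3), Mul(Rational(-1, 3), Mul(4, Pow(m, 2)))) = Add(Rational(2, 3), Mul(Rational(-4, 3), Pow(m, 2))))
Function('d')(z) = Mul(-3, Pow(z, -1))
Mul(Function('d')(-1), Add(-8, Function('I')(Function('s')(3)))) = Mul(Mul(-3, Pow(-1, -1)), Add(-8, Add(Rational(2, 3), Mul(Rational(-4, 3), Pow(Mul(6, Pow(3, -1)), 2))))) = Mul(Mul(-3, -1), Add(-8, Add(Rational(2, 3), Mul(Rational(-4, 3), Pow(Mul(6, Rational(1, 3)), 2))))) = Mul(3, Add(-8, Add(Rational(2, 3), Mul(Rational(-4, 3), Pow(2, 2))))) = Mul(3, Add(-8, Add(Rational(2, 3), Mul(Rational(-4, 3), 4)))) = Mul(3, Add(-8, Add(Rational(2, 3), Rational(-16, 3)))) = Mul(3, Add(-8, Rational(-14, 3))) = Mul(3, Rational(-38, 3)) = -38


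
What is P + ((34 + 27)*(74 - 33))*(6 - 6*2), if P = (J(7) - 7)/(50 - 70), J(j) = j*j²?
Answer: -75114/5 ≈ -15023.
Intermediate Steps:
J(j) = j³
P = -84/5 (P = (7³ - 7)/(50 - 70) = (343 - 7)/(-20) = 336*(-1/20) = -84/5 ≈ -16.800)
P + ((34 + 27)*(74 - 33))*(6 - 6*2) = -84/5 + ((34 + 27)*(74 - 33))*(6 - 6*2) = -84/5 + (61*41)*(6 - 12) = -84/5 + 2501*(-6) = -84/5 - 15006 = -75114/5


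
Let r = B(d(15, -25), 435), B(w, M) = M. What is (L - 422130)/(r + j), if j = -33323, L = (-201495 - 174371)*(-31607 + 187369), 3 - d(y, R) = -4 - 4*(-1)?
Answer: 29273031011/16444 ≈ 1.7802e+6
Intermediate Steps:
d(y, R) = 3 (d(y, R) = 3 - (-4 - 4*(-1)) = 3 - (-4 + 4) = 3 - 1*0 = 3 + 0 = 3)
r = 435
L = -58545639892 (L = -375866*155762 = -58545639892)
(L - 422130)/(r + j) = (-58545639892 - 422130)/(435 - 33323) = -58546062022/(-32888) = -58546062022*(-1/32888) = 29273031011/16444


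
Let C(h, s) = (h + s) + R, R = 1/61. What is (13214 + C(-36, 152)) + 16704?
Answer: 1832075/61 ≈ 30034.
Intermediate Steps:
R = 1/61 ≈ 0.016393
C(h, s) = 1/61 + h + s (C(h, s) = (h + s) + 1/61 = 1/61 + h + s)
(13214 + C(-36, 152)) + 16704 = (13214 + (1/61 - 36 + 152)) + 16704 = (13214 + 7077/61) + 16704 = 813131/61 + 16704 = 1832075/61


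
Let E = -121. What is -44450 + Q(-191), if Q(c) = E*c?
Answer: -21339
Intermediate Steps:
Q(c) = -121*c
-44450 + Q(-191) = -44450 - 121*(-191) = -44450 + 23111 = -21339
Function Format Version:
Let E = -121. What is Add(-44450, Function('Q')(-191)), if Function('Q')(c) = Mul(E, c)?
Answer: -21339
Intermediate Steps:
Function('Q')(c) = Mul(-121, c)
Add(-44450, Function('Q')(-191)) = Add(-44450, Mul(-121, -191)) = Add(-44450, 23111) = -21339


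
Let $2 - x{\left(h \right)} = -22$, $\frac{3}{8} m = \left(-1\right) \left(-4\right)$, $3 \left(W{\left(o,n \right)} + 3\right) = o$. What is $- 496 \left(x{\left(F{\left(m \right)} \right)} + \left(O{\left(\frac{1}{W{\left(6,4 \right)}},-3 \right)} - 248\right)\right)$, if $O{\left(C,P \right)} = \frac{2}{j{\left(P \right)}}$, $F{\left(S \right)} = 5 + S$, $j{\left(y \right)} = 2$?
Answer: $110608$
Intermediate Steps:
$W{\left(o,n \right)} = -3 + \frac{o}{3}$
$m = \frac{32}{3}$ ($m = \frac{8 \left(\left(-1\right) \left(-4\right)\right)}{3} = \frac{8}{3} \cdot 4 = \frac{32}{3} \approx 10.667$)
$O{\left(C,P \right)} = 1$ ($O{\left(C,P \right)} = \frac{2}{2} = 2 \cdot \frac{1}{2} = 1$)
$x{\left(h \right)} = 24$ ($x{\left(h \right)} = 2 - -22 = 2 + 22 = 24$)
$- 496 \left(x{\left(F{\left(m \right)} \right)} + \left(O{\left(\frac{1}{W{\left(6,4 \right)}},-3 \right)} - 248\right)\right) = - 496 \left(24 + \left(1 - 248\right)\right) = - 496 \left(24 - 247\right) = \left(-496\right) \left(-223\right) = 110608$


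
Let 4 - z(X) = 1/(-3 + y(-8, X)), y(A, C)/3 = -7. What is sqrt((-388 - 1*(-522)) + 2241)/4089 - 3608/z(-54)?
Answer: -86592/97 + 5*sqrt(95)/4089 ≈ -892.69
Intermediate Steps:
y(A, C) = -21 (y(A, C) = 3*(-7) = -21)
z(X) = 97/24 (z(X) = 4 - 1/(-3 - 21) = 4 - 1/(-24) = 4 - 1*(-1/24) = 4 + 1/24 = 97/24)
sqrt((-388 - 1*(-522)) + 2241)/4089 - 3608/z(-54) = sqrt((-388 - 1*(-522)) + 2241)/4089 - 3608/97/24 = sqrt((-388 + 522) + 2241)*(1/4089) - 3608*24/97 = sqrt(134 + 2241)*(1/4089) - 86592/97 = sqrt(2375)*(1/4089) - 86592/97 = (5*sqrt(95))*(1/4089) - 86592/97 = 5*sqrt(95)/4089 - 86592/97 = -86592/97 + 5*sqrt(95)/4089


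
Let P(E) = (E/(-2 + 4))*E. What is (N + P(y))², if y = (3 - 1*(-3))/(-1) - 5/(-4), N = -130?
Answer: 14432401/1024 ≈ 14094.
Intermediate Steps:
y = -19/4 (y = (3 + 3)*(-1) - 5*(-¼) = 6*(-1) + 5/4 = -6 + 5/4 = -19/4 ≈ -4.7500)
P(E) = E²/2 (P(E) = (E/2)*E = E²/2)
(N + P(y))² = (-130 + (-19/4)²/2)² = (-130 + (½)*(361/16))² = (-130 + 361/32)² = (-3799/32)² = 14432401/1024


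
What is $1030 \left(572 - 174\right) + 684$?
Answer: $410624$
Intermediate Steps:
$1030 \left(572 - 174\right) + 684 = 1030 \cdot 398 + 684 = 409940 + 684 = 410624$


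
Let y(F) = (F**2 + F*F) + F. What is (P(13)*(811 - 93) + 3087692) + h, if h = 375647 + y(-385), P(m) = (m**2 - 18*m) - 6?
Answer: 3708426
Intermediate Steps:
P(m) = -6 + m**2 - 18*m
y(F) = F + 2*F**2 (y(F) = (F**2 + F**2) + F = 2*F**2 + F = F + 2*F**2)
h = 671712 (h = 375647 - 385*(1 + 2*(-385)) = 375647 - 385*(1 - 770) = 375647 - 385*(-769) = 375647 + 296065 = 671712)
(P(13)*(811 - 93) + 3087692) + h = ((-6 + 13**2 - 18*13)*(811 - 93) + 3087692) + 671712 = ((-6 + 169 - 234)*718 + 3087692) + 671712 = (-71*718 + 3087692) + 671712 = (-50978 + 3087692) + 671712 = 3036714 + 671712 = 3708426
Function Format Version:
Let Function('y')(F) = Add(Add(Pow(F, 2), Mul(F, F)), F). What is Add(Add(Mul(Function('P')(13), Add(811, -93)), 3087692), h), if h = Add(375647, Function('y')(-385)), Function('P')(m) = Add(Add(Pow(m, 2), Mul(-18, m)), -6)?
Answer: 3708426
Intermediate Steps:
Function('P')(m) = Add(-6, Pow(m, 2), Mul(-18, m))
Function('y')(F) = Add(F, Mul(2, Pow(F, 2))) (Function('y')(F) = Add(Add(Pow(F, 2), Pow(F, 2)), F) = Add(Mul(2, Pow(F, 2)), F) = Add(F, Mul(2, Pow(F, 2))))
h = 671712 (h = Add(375647, Mul(-385, Add(1, Mul(2, -385)))) = Add(375647, Mul(-385, Add(1, -770))) = Add(375647, Mul(-385, -769)) = Add(375647, 296065) = 671712)
Add(Add(Mul(Function('P')(13), Add(811, -93)), 3087692), h) = Add(Add(Mul(Add(-6, Pow(13, 2), Mul(-18, 13)), Add(811, -93)), 3087692), 671712) = Add(Add(Mul(Add(-6, 169, -234), 718), 3087692), 671712) = Add(Add(Mul(-71, 718), 3087692), 671712) = Add(Add(-50978, 3087692), 671712) = Add(3036714, 671712) = 3708426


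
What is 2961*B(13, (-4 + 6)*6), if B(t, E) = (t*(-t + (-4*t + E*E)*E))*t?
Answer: 545946219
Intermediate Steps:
B(t, E) = t²*(-t + E*(E² - 4*t)) (B(t, E) = (t*(-t + (-4*t + E²)*E))*t = (t*(-t + (E² - 4*t)*E))*t = (t*(-t + E*(E² - 4*t)))*t = t²*(-t + E*(E² - 4*t)))
2961*B(13, (-4 + 6)*6) = 2961*(13²*(((-4 + 6)*6)³ - 1*13 - 4*(-4 + 6)*6*13)) = 2961*(169*((2*6)³ - 13 - 4*2*6*13)) = 2961*(169*(12³ - 13 - 4*12*13)) = 2961*(169*(1728 - 13 - 624)) = 2961*(169*1091) = 2961*184379 = 545946219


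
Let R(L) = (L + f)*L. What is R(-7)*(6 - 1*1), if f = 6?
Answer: 35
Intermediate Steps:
R(L) = L*(6 + L) (R(L) = (L + 6)*L = (6 + L)*L = L*(6 + L))
R(-7)*(6 - 1*1) = (-7*(6 - 7))*(6 - 1*1) = (-7*(-1))*(6 - 1) = 7*5 = 35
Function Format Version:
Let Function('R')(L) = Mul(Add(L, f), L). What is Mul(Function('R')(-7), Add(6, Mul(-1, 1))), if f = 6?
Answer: 35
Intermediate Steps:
Function('R')(L) = Mul(L, Add(6, L)) (Function('R')(L) = Mul(Add(L, 6), L) = Mul(Add(6, L), L) = Mul(L, Add(6, L)))
Mul(Function('R')(-7), Add(6, Mul(-1, 1))) = Mul(Mul(-7, Add(6, -7)), Add(6, Mul(-1, 1))) = Mul(Mul(-7, -1), Add(6, -1)) = Mul(7, 5) = 35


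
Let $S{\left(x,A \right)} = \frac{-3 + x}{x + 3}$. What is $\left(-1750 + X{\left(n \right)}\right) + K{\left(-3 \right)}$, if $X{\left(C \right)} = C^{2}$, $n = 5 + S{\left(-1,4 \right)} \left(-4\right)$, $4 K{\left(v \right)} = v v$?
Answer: $- \frac{6315}{4} \approx -1578.8$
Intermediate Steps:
$K{\left(v \right)} = \frac{v^{2}}{4}$ ($K{\left(v \right)} = \frac{v v}{4} = \frac{v^{2}}{4}$)
$S{\left(x,A \right)} = \frac{-3 + x}{3 + x}$
$n = 13$ ($n = 5 + \frac{-3 - 1}{3 - 1} \left(-4\right) = 5 + \frac{1}{2} \left(-4\right) \left(-4\right) = 5 - -8 = 5 + 8 = 13$)
$\left(-1750 + X{\left(n \right)}\right) + K{\left(-3 \right)} = \left(-1750 + 13^{2}\right) + \frac{\left(-3\right)^{2}}{4} = \left(-1750 + 169\right) + \frac{1}{4} \cdot 9 = -1581 + \frac{9}{4} = - \frac{6315}{4}$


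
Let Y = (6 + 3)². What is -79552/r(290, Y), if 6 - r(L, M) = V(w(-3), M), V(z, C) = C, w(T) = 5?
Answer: 79552/75 ≈ 1060.7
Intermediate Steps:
Y = 81 (Y = 9² = 81)
r(L, M) = 6 - M
-79552/r(290, Y) = -79552/(6 - 1*81) = -79552/(6 - 81) = -79552/(-75) = -79552*(-1/75) = 79552/75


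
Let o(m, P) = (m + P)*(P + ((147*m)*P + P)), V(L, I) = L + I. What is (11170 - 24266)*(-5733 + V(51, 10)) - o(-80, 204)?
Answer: 371710880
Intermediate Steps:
V(L, I) = I + L
o(m, P) = (P + m)*(2*P + 147*P*m) (o(m, P) = (P + m)*(P + (147*P*m + P)) = (P + m)*(P + (P + 147*P*m)) = (P + m)*(2*P + 147*P*m))
(11170 - 24266)*(-5733 + V(51, 10)) - o(-80, 204) = (11170 - 24266)*(-5733 + (10 + 51)) - 204*(2*204 + 2*(-80) + 147*(-80)**2 + 147*204*(-80)) = -13096*(-5733 + 61) - 204*(408 - 160 + 147*6400 - 2399040) = -13096*(-5672) - 204*(408 - 160 + 940800 - 2399040) = 74280512 - 204*(-1457992) = 74280512 - 1*(-297430368) = 74280512 + 297430368 = 371710880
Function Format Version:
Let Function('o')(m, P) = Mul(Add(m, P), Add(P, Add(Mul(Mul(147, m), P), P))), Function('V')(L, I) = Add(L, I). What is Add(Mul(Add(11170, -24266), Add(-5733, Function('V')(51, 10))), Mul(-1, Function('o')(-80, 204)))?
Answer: 371710880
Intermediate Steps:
Function('V')(L, I) = Add(I, L)
Function('o')(m, P) = Mul(Add(P, m), Add(Mul(2, P), Mul(147, P, m))) (Function('o')(m, P) = Mul(Add(P, m), Add(P, Add(Mul(147, P, m), P))) = Mul(Add(P, m), Add(P, Add(P, Mul(147, P, m)))) = Mul(Add(P, m), Add(Mul(2, P), Mul(147, P, m))))
Add(Mul(Add(11170, -24266), Add(-5733, Function('V')(51, 10))), Mul(-1, Function('o')(-80, 204))) = Add(Mul(Add(11170, -24266), Add(-5733, Add(10, 51))), Mul(-1, Mul(204, Add(Mul(2, 204), Mul(2, -80), Mul(147, Pow(-80, 2)), Mul(147, 204, -80))))) = Add(Mul(-13096, Add(-5733, 61)), Mul(-1, Mul(204, Add(408, -160, Mul(147, 6400), -2399040)))) = Add(Mul(-13096, -5672), Mul(-1, Mul(204, Add(408, -160, 940800, -2399040)))) = Add(74280512, Mul(-1, Mul(204, -1457992))) = Add(74280512, Mul(-1, -297430368)) = Add(74280512, 297430368) = 371710880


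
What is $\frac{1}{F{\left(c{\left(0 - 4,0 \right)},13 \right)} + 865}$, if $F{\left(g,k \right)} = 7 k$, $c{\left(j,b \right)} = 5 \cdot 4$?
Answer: $\frac{1}{956} \approx 0.001046$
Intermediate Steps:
$c{\left(j,b \right)} = 20$
$\frac{1}{F{\left(c{\left(0 - 4,0 \right)},13 \right)} + 865} = \frac{1}{7 \cdot 13 + 865} = \frac{1}{91 + 865} = \frac{1}{956}$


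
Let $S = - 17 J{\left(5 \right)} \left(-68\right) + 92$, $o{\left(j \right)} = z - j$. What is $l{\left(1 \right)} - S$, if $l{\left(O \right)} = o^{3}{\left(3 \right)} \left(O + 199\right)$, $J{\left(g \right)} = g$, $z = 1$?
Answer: $-7472$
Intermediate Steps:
$o{\left(j \right)} = 1 - j$
$S = 5872$ ($S = \left(-17\right) 5 \left(-68\right) + 92 = \left(-85\right) \left(-68\right) + 92 = 5780 + 92 = 5872$)
$l{\left(O \right)} = -1592 - 8 O$ ($l{\left(O \right)} = \left(1 - 3\right)^{3} \left(O + 199\right) = \left(1 - 3\right)^{3} \left(199 + O\right) = \left(-2\right)^{3} \left(199 + O\right) = - 8 \left(199 + O\right) = -1592 - 8 O$)
$l{\left(1 \right)} - S = \left(-1592 - 8\right) - 5872 = -1600 - 5872 = -7472$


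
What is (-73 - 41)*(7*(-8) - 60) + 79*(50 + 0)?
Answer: 17174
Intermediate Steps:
(-73 - 41)*(7*(-8) - 60) + 79*(50 + 0) = -114*(-56 - 60) + 79*50 = -114*(-116) + 3950 = 13224 + 3950 = 17174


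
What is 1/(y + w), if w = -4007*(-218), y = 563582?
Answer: 1/1437108 ≈ 6.9584e-7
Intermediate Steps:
w = 873526
1/(y + w) = 1/(563582 + 873526) = 1/1437108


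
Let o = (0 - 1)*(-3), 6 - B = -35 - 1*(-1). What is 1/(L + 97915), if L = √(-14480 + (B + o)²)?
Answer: 97915/9587359856 - I*√12631/9587359856 ≈ 1.0213e-5 - 1.1722e-8*I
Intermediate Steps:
B = 40 (B = 6 - (-35 - 1*(-1)) = 6 - (-35 + 1) = 6 - 1*(-34) = 6 + 34 = 40)
o = 3 (o = -1*(-3) = 3)
L = I*√12631 (L = √(-14480 + (40 + 3)²) = √(-14480 + 43²) = √(-14480 + 1849) = √(-12631) = I*√12631 ≈ 112.39*I)
1/(L + 97915) = 1/(I*√12631 + 97915) = 1/(97915 + I*√12631)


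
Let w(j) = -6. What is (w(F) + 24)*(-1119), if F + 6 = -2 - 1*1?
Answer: -20142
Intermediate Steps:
F = -9 (F = -6 + (-2 - 1*1) = -6 + (-2 - 1) = -6 - 3 = -9)
(w(F) + 24)*(-1119) = (-6 + 24)*(-1119) = 18*(-1119) = -20142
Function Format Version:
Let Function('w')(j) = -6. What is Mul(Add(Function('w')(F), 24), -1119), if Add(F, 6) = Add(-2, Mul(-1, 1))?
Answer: -20142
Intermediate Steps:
F = -9 (F = Add(-6, Add(-2, Mul(-1, 1))) = Add(-6, Add(-2, -1)) = Add(-6, -3) = -9)
Mul(Add(Function('w')(F), 24), -1119) = Mul(Add(-6, 24), -1119) = Mul(18, -1119) = -20142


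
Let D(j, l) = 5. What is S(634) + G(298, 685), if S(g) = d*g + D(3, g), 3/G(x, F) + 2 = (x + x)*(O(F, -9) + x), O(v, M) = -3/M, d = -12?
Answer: -4055546633/533414 ≈ -7603.0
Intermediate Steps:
G(x, F) = 3/(-2 + 2*x*(1/3 + x)) (G(x, F) = 3/(-2 + (x + x)*(-3/(-9) + x)) = 3/(-2 + (2*x)*(-3*(-1/9) + x)) = 3/(-2 + (2*x)*(1/3 + x)) = 3/(-2 + 2*x*(1/3 + x)))
S(g) = 5 - 12*g (S(g) = -12*g + 5 = 5 - 12*g)
S(634) + G(298, 685) = (5 - 12*634) + 9/(2*(-3 + 298 + 3*298**2)) = (5 - 7608) + 9/(2*(-3 + 298 + 3*88804)) = -7603 + 9/(2*(-3 + 298 + 266412)) = -7603 + (9/2)/266707 = -7603 + (9/2)*(1/266707) = -7603 + 9/533414 = -4055546633/533414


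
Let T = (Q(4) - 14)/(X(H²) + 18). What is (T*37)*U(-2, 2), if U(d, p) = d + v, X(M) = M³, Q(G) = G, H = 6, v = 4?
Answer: -370/23337 ≈ -0.015855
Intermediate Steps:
U(d, p) = 4 + d (U(d, p) = d + 4 = 4 + d)
T = -5/23337 (T = (4 - 14)/((6²)³ + 18) = -10/(36³ + 18) = -10/(46656 + 18) = -10/46674 = -10*1/46674 = -5/23337 ≈ -0.00021425)
(T*37)*U(-2, 2) = (-5/23337*37)*(4 - 2) = -185/23337*2 = -370/23337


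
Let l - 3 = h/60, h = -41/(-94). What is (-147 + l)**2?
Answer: 659537270161/31809600 ≈ 20734.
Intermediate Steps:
h = 41/94 (h = -41*(-1/94) = 41/94 ≈ 0.43617)
l = 16961/5640 (l = 3 + (41/94)/60 = 3 + (41/94)*(1/60) = 3 + 41/5640 = 16961/5640 ≈ 3.0073)
(-147 + l)**2 = (-147 + 16961/5640)**2 = (-812119/5640)**2 = 659537270161/31809600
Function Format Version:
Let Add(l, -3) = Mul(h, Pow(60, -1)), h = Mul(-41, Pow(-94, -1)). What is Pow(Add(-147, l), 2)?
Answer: Rational(659537270161, 31809600) ≈ 20734.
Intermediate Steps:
h = Rational(41, 94) (h = Mul(-41, Rational(-1, 94)) = Rational(41, 94) ≈ 0.43617)
l = Rational(16961, 5640) (l = Add(3, Mul(Rational(41, 94), Pow(60, -1))) = Add(3, Mul(Rational(41, 94), Rational(1, 60))) = Add(3, Rational(41, 5640)) = Rational(16961, 5640) ≈ 3.0073)
Pow(Add(-147, l), 2) = Pow(Add(-147, Rational(16961, 5640)), 2) = Pow(Rational(-812119, 5640), 2) = Rational(659537270161, 31809600)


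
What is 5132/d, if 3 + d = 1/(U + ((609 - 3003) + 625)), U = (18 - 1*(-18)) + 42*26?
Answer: -822403/481 ≈ -1709.8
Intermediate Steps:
U = 1128 (U = (18 + 18) + 1092 = 36 + 1092 = 1128)
d = -1924/641 (d = -3 + 1/(1128 + ((609 - 3003) + 625)) = -3 + 1/(1128 + (-2394 + 625)) = -3 + 1/(1128 - 1769) = -3 + 1/(-641) = -3 - 1/641 = -1924/641 ≈ -3.0016)
5132/d = 5132/(-1924/641) = 5132*(-641/1924) = -822403/481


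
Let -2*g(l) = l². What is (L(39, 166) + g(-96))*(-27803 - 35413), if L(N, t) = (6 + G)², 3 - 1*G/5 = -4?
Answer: 185033232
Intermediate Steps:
G = 35 (G = 15 - 5*(-4) = 15 + 20 = 35)
L(N, t) = 1681 (L(N, t) = (6 + 35)² = 41² = 1681)
g(l) = -l²/2
(L(39, 166) + g(-96))*(-27803 - 35413) = (1681 - ½*(-96)²)*(-27803 - 35413) = (1681 - ½*9216)*(-63216) = (1681 - 4608)*(-63216) = -2927*(-63216) = 185033232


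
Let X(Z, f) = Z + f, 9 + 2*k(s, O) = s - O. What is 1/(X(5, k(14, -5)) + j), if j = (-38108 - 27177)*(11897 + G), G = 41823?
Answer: -1/3507110190 ≈ -2.8514e-10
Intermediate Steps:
k(s, O) = -9/2 + s/2 - O/2 (k(s, O) = -9/2 + (s - O)/2 = -9/2 + (s/2 - O/2) = -9/2 + s/2 - O/2)
j = -3507110200 (j = (-38108 - 27177)*(11897 + 41823) = -65285*53720 = -3507110200)
1/(X(5, k(14, -5)) + j) = 1/((5 + (-9/2 + (½)*14 - ½*(-5))) - 3507110200) = 1/((5 + (-9/2 + 7 + 5/2)) - 3507110200) = 1/((5 + 5) - 3507110200) = 1/(10 - 3507110200) = 1/(-3507110190) = -1/3507110190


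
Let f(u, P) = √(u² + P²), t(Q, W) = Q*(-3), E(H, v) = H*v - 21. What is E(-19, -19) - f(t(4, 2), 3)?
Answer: 340 - 3*√17 ≈ 327.63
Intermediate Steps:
E(H, v) = -21 + H*v
t(Q, W) = -3*Q
f(u, P) = √(P² + u²)
E(-19, -19) - f(t(4, 2), 3) = (-21 - 19*(-19)) - √(3² + (-3*4)²) = (-21 + 361) - √(9 + (-12)²) = 340 - √(9 + 144) = 340 - √153 = 340 - 3*√17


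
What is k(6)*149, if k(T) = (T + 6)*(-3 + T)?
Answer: 5364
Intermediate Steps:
k(T) = (-3 + T)*(6 + T) (k(T) = (6 + T)*(-3 + T) = (-3 + T)*(6 + T))
k(6)*149 = (-18 + 6² + 3*6)*149 = (-18 + 36 + 18)*149 = 36*149 = 5364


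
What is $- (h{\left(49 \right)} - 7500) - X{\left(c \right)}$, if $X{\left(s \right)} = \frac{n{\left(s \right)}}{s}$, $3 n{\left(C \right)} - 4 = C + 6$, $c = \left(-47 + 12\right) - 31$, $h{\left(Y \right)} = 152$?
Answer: $\frac{727424}{99} \approx 7347.7$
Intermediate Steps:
$c = -66$ ($c = -35 - 31 = -66$)
$n{\left(C \right)} = \frac{10}{3} + \frac{C}{3}$ ($n{\left(C \right)} = \frac{4}{3} + \frac{C + 6}{3} = \frac{4}{3} + \frac{6 + C}{3} = \frac{4}{3} + \left(2 + \frac{C}{3}\right) = \frac{10}{3} + \frac{C}{3}$)
$X{\left(s \right)} = \frac{\frac{10}{3} + \frac{s}{3}}{s}$
$- (h{\left(49 \right)} - 7500) - X{\left(c \right)} = - (152 - 7500) - \frac{10 - 66}{3 \left(-66\right)} = \left(-1\right) \left(-7348\right) - \frac{1}{3} \left(- \frac{1}{66}\right) \left(-56\right) = 7348 - \frac{28}{99} = \frac{727424}{99}$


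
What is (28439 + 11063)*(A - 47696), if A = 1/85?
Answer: -160147388818/85 ≈ -1.8841e+9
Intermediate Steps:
A = 1/85 ≈ 0.011765
(28439 + 11063)*(A - 47696) = (28439 + 11063)*(1/85 - 47696) = 39502*(-4054159/85) = -160147388818/85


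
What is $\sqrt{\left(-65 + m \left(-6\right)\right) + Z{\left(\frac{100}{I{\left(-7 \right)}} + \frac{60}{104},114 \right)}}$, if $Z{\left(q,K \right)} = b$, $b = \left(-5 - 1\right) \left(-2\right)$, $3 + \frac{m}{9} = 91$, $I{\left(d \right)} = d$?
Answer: $31 i \sqrt{5} \approx 69.318 i$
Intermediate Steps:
$m = 792$ ($m = -27 + 9 \cdot 91 = -27 + 819 = 792$)
$b = 12$ ($b = \left(-6\right) \left(-2\right) = 12$)
$Z{\left(q,K \right)} = 12$
$\sqrt{\left(-65 + m \left(-6\right)\right) + Z{\left(\frac{100}{I{\left(-7 \right)}} + \frac{60}{104},114 \right)}} = \sqrt{\left(-65 + 792 \left(-6\right)\right) + 12} = \sqrt{\left(-65 - 4752\right) + 12} = \sqrt{-4817 + 12} = \sqrt{-4805} = 31 i \sqrt{5}$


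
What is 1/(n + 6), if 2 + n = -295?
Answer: -1/291 ≈ -0.0034364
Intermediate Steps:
n = -297 (n = -2 - 295 = -297)
1/(n + 6) = 1/(-297 + 6) = 1/(-291) = -1/291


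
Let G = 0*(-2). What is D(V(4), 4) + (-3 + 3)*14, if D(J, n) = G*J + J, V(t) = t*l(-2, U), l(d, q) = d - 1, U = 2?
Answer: -12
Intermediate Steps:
G = 0
l(d, q) = -1 + d
V(t) = -3*t (V(t) = t*(-1 - 2) = t*(-3) = -3*t)
D(J, n) = J (D(J, n) = 0*J + J = 0 + J = J)
D(V(4), 4) + (-3 + 3)*14 = -3*4 + (-3 + 3)*14 = -12 + 0*14 = -12 + 0 = -12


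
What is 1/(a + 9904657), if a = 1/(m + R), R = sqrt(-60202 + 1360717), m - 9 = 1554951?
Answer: 23948463237788207805/237201314047417038298696606 + sqrt(1300515)/237201314047417038298696606 ≈ 1.0096e-7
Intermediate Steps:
m = 1554960 (m = 9 + 1554951 = 1554960)
R = sqrt(1300515) ≈ 1140.4
a = 1/(1554960 + sqrt(1300515)) ≈ 6.4263e-7
1/(a + 9904657) = 1/((103664/161193286739 - sqrt(1300515)/2417899301085) + 9904657) = 1/(1596564215852547187/161193286739 - sqrt(1300515)/2417899301085)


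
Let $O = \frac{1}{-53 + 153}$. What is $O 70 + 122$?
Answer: $\frac{1227}{10} \approx 122.7$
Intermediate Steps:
$O = \frac{1}{100} \approx 0.01$
$O 70 + 122 = \frac{1}{100} \cdot 70 + 122 = \frac{7}{10} + 122 = \frac{1227}{10}$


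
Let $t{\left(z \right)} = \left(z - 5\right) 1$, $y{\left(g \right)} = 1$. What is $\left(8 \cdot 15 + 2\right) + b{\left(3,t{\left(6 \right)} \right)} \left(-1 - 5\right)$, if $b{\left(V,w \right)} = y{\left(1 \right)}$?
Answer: $116$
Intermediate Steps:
$t{\left(z \right)} = -5 + z$ ($t{\left(z \right)} = \left(-5 + z\right) 1 = -5 + z$)
$b{\left(V,w \right)} = 1$
$\left(8 \cdot 15 + 2\right) + b{\left(3,t{\left(6 \right)} \right)} \left(-1 - 5\right) = \left(8 \cdot 15 + 2\right) + 1 \left(-1 - 5\right) = \left(120 + 2\right) + 1 \left(-6\right) = 122 - 6 = 116$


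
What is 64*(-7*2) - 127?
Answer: -1023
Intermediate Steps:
64*(-7*2) - 127 = 64*(-14) - 127 = -896 - 127 = -1023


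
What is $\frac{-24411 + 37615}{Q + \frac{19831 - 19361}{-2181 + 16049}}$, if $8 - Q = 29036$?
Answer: $- \frac{91556536}{201279917} \approx -0.45487$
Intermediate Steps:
$Q = -29028$ ($Q = 8 - 29036 = -29028$)
$\frac{-24411 + 37615}{Q + \frac{19831 - 19361}{-2181 + 16049}} = \frac{-24411 + 37615}{-29028 + \frac{19831 - 19361}{-2181 + 16049}} = \frac{13204}{-29028 + \frac{470}{13868}} = \frac{13204}{-29028 + 470 \cdot \frac{1}{13868}} = \frac{13204}{-29028 + \frac{235}{6934}} = \frac{13204}{- \frac{201279917}{6934}} = 13204 \left(- \frac{6934}{201279917}\right) = - \frac{91556536}{201279917}$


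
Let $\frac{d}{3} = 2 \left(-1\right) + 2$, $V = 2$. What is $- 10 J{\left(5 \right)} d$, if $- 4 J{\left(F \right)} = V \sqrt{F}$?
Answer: $0$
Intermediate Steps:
$J{\left(F \right)} = - \frac{\sqrt{F}}{2}$ ($J{\left(F \right)} = - \frac{2 \sqrt{F}}{4} = - \frac{\sqrt{F}}{2}$)
$d = 0$ ($d = 3 \left(2 \left(-1\right) + 2\right) = 3 \left(-2 + 2\right) = 3 \cdot 0 = 0$)
$- 10 J{\left(5 \right)} d = - 10 \left(- \frac{\sqrt{5}}{2}\right) 0 = 5 \sqrt{5} \cdot 0 = 0$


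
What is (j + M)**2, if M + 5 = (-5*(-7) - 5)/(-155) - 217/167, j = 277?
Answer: 1961162172225/26801329 ≈ 73174.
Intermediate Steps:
M = -33614/5177 (M = -5 + ((-5*(-7) - 5)/(-155) - 217/167) = -5 + ((35 - 5)*(-1/155) - 217*1/167) = -5 + (30*(-1/155) - 217/167) = -5 + (-6/31 - 217/167) = -5 - 7729/5177 = -33614/5177 ≈ -6.4930)
(j + M)**2 = (277 - 33614/5177)**2 = (1400415/5177)**2 = 1961162172225/26801329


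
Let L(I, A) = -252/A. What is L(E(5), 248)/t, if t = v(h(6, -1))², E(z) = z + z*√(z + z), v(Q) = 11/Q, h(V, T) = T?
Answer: -63/7502 ≈ -0.0083978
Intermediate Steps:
E(z) = z + √2*z^(3/2) (E(z) = z + z*√(2*z) = z + z*(√2*√z) = z + √2*z^(3/2))
t = 121 (t = (11/(-1))² = (11*(-1))² = (-11)² = 121)
L(E(5), 248)/t = -252/248/121 = -252*1/248*(1/121) = -63/62*1/121 = -63/7502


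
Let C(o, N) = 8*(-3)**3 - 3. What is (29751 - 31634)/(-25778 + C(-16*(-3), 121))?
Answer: 1883/25997 ≈ 0.072431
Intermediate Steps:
C(o, N) = -219 (C(o, N) = 8*(-27) - 3 = -216 - 3 = -219)
(29751 - 31634)/(-25778 + C(-16*(-3), 121)) = (29751 - 31634)/(-25778 - 219) = -1883/(-25997) = -1883*(-1/25997) = 1883/25997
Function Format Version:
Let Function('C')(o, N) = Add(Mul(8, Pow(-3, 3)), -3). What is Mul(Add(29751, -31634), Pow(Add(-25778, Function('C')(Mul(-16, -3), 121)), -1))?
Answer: Rational(1883, 25997) ≈ 0.072431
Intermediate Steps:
Function('C')(o, N) = -219 (Function('C')(o, N) = Add(Mul(8, -27), -3) = Add(-216, -3) = -219)
Mul(Add(29751, -31634), Pow(Add(-25778, Function('C')(Mul(-16, -3), 121)), -1)) = Mul(Add(29751, -31634), Pow(Add(-25778, -219), -1)) = Mul(-1883, Pow(-25997, -1)) = Mul(-1883, Rational(-1, 25997)) = Rational(1883, 25997)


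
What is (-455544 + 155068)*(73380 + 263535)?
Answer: -101234871540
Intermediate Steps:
(-455544 + 155068)*(73380 + 263535) = -300476*336915 = -101234871540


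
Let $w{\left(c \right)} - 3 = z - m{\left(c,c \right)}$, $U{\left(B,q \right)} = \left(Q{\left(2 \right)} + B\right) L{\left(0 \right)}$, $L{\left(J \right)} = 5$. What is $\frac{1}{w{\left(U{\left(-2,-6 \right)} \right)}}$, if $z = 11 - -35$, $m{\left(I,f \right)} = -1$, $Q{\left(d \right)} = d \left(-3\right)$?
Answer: $\frac{1}{50} \approx 0.02$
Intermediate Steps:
$Q{\left(d \right)} = - 3 d$
$z = 46$ ($z = 11 + 35 = 46$)
$U{\left(B,q \right)} = -30 + 5 B$ ($U{\left(B,q \right)} = \left(\left(-3\right) 2 + B\right) 5 = \left(-6 + B\right) 5 = -30 + 5 B$)
$w{\left(c \right)} = 50$ ($w{\left(c \right)} = 3 + \left(46 - -1\right) = 3 + \left(46 + 1\right) = 3 + 47 = 50$)
$\frac{1}{w{\left(U{\left(-2,-6 \right)} \right)}} = \frac{1}{50}$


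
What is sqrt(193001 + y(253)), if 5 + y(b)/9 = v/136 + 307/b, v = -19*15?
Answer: sqrt(57108307004342)/17204 ≈ 439.26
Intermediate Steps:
v = -285
y(b) = -8685/136 + 2763/b (y(b) = -45 + 9*(-285/136 + 307/b) = -45 + (-2565/136 + 2763/b) = -8685/136 + 2763/b)
sqrt(193001 + y(253)) = sqrt(193001 + (-8685/136 + 2763/253)) = sqrt(193001 - 1821537/34408) = sqrt(6638956871/34408) = sqrt(57108307004342)/17204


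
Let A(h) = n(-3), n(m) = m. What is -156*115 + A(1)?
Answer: -17943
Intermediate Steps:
A(h) = -3
-156*115 + A(1) = -156*115 - 3 = -17940 - 3 = -17943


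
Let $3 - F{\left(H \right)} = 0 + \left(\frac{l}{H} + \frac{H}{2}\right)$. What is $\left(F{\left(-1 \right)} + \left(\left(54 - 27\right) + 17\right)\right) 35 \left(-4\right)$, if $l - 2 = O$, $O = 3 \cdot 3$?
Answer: $-8190$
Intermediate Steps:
$O = 9$
$l = 11$ ($l = 2 + 9 = 11$)
$F{\left(H \right)} = 3 - \frac{11}{H} - \frac{H}{2}$ ($F{\left(H \right)} = 3 - \left(0 + \left(\frac{11}{H} + \frac{H}{2}\right)\right) = 3 - \left(0 + \left(\frac{H}{2} + \frac{11}{H}\right)\right) = 3 - \left(\frac{H}{2} + \frac{11}{H}\right) = 3 - \frac{11}{H} - \frac{H}{2}$)
$\left(F{\left(-1 \right)} + \left(\left(54 - 27\right) + 17\right)\right) 35 \left(-4\right) = \left(\left(3 - \frac{11}{-1} - - \frac{1}{2}\right) + \left(\left(54 - 27\right) + 17\right)\right) 35 \left(-4\right) = \left(\left(3 - -11 + \frac{1}{2}\right) + \left(27 + 17\right)\right) \left(-140\right) = \left(\left(3 + 11 + \frac{1}{2}\right) + 44\right) \left(-140\right) = \left(\frac{29}{2} + 44\right) \left(-140\right) = \frac{117}{2} \left(-140\right) = -8190$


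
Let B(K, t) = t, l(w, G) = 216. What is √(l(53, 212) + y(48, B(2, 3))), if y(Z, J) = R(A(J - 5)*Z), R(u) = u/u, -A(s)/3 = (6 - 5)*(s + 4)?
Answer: √217 ≈ 14.731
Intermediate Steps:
A(s) = -12 - 3*s (A(s) = -3*(6 - 5)*(s + 4) = -3*(4 + s) = -12 - 3*s)
R(u) = 1
y(Z, J) = 1
√(l(53, 212) + y(48, B(2, 3))) = √(216 + 1) = √217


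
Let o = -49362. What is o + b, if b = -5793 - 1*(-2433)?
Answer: -52722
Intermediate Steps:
b = -3360 (b = -5793 + 2433 = -3360)
o + b = -49362 - 3360 = -52722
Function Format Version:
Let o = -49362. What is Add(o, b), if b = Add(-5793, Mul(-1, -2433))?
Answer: -52722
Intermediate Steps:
b = -3360 (b = Add(-5793, 2433) = -3360)
Add(o, b) = Add(-49362, -3360) = -52722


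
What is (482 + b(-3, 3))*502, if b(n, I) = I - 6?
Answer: 240458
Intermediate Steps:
b(n, I) = -6 + I
(482 + b(-3, 3))*502 = (482 + (-6 + 3))*502 = (482 - 3)*502 = 479*502 = 240458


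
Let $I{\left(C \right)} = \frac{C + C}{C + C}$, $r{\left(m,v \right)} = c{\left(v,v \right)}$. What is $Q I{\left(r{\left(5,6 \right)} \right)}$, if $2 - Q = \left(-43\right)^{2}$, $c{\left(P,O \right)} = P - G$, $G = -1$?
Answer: $-1847$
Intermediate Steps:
$c{\left(P,O \right)} = 1 + P$ ($c{\left(P,O \right)} = P - -1 = P + 1 = 1 + P$)
$r{\left(m,v \right)} = 1 + v$
$I{\left(C \right)} = 1$ ($I{\left(C \right)} = \frac{2 C}{2 C} = 2 C \frac{1}{2 C} = 1$)
$Q = -1847$ ($Q = 2 - \left(-43\right)^{2} = 2 - 1849 = -1847$)
$Q I{\left(r{\left(5,6 \right)} \right)} = \left(-1847\right) 1 = -1847$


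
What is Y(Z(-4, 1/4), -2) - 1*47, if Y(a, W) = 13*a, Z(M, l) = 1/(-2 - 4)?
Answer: -295/6 ≈ -49.167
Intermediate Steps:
Z(M, l) = -⅙ (Z(M, l) = 1/(-6) = -⅙)
Y(Z(-4, 1/4), -2) - 1*47 = 13*(-⅙) - 1*47 = -13/6 - 47 = -295/6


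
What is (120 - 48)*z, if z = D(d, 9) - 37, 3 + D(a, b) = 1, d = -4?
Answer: -2808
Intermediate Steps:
D(a, b) = -2 (D(a, b) = -3 + 1 = -2)
z = -39 (z = -2 - 37 = -39)
(120 - 48)*z = (120 - 48)*(-39) = 72*(-39) = -2808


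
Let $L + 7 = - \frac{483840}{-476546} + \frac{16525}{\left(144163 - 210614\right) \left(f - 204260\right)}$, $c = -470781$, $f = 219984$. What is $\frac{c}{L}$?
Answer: $\frac{16744040892402801516}{212855290115087} \approx 78664.0$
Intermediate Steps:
$L = - \frac{212855290115087}{35566517961436}$ ($L = -7 + \left(- \frac{483840}{-476546} + \frac{16525}{\left(144163 - 210614\right) \left(219984 - 204260\right)}\right) = -7 + \left(\left(-483840\right) \left(- \frac{1}{476546}\right) + \frac{16525}{\left(-66451\right) 15724}\right) = -7 + \left(\frac{34560}{34039} + \frac{16525}{-1044875524}\right) = -7 + \left(\frac{34560}{34039} + 16525 \left(- \frac{1}{1044875524}\right)\right) = -7 + \left(\frac{34560}{34039} - \frac{16525}{1044875524}\right) = -7 + \frac{36110335614965}{35566517961436} = - \frac{212855290115087}{35566517961436} \approx -5.9847$)
$\frac{c}{L} = - \frac{470781}{- \frac{212855290115087}{35566517961436}} = \left(-470781\right) \left(- \frac{35566517961436}{212855290115087}\right) = \frac{16744040892402801516}{212855290115087}$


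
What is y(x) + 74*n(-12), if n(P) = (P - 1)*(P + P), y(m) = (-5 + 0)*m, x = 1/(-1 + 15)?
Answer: 323227/14 ≈ 23088.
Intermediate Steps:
x = 1/14 ≈ 0.071429
y(m) = -5*m
n(P) = 2*P*(-1 + P) (n(P) = (-1 + P)*(2*P) = 2*P*(-1 + P))
y(x) + 74*n(-12) = -5*1/14 + 74*(2*(-12)*(-1 - 12)) = -5/14 + 74*(2*(-12)*(-13)) = -5/14 + 74*312 = -5/14 + 23088 = 323227/14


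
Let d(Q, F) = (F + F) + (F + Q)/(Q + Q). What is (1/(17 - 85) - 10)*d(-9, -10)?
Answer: 77407/408 ≈ 189.72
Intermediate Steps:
d(Q, F) = 2*F + (F + Q)/(2*Q) (d(Q, F) = 2*F + (F + Q)/((2*Q)) = 2*F + (F + Q)*(1/(2*Q)) = 2*F + (F + Q)/(2*Q))
(1/(17 - 85) - 10)*d(-9, -10) = (1/(17 - 85) - 10)*((½)*(-10 - 9*(1 + 4*(-10)))/(-9)) = (1/(-68) - 10)*((½)*(-⅑)*(-10 - 9*(1 - 40))) = (-1/68 - 10)*((½)*(-⅑)*(-10 - 9*(-39))) = -681*(-1)*(-10 + 351)/(136*9) = -681*(-1)*341/(136*9) = -681/68*(-341/18) = 77407/408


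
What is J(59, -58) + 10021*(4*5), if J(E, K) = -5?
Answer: 200415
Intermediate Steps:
J(59, -58) + 10021*(4*5) = -5 + 10021*(4*5) = -5 + 10021*20 = -5 + 200420 = 200415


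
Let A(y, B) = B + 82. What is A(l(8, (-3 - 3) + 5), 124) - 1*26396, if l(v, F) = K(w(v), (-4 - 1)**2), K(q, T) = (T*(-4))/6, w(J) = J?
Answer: -26190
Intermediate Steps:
K(q, T) = -2*T/3 (K(q, T) = -4*T*(1/6) = -2*T/3)
l(v, F) = -50/3 (l(v, F) = -2*(-4 - 1)**2/3 = -2/3*(-5)**2 = -2/3*25 = -50/3)
A(y, B) = 82 + B
A(l(8, (-3 - 3) + 5), 124) - 1*26396 = (82 + 124) - 1*26396 = 206 - 26396 = -26190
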